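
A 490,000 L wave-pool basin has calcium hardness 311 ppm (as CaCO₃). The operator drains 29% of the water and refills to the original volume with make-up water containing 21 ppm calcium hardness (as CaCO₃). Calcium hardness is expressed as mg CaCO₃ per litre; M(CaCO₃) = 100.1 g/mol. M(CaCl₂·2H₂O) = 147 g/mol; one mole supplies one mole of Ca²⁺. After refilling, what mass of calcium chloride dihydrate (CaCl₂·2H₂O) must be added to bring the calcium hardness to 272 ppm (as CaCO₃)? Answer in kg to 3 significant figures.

32.5 kg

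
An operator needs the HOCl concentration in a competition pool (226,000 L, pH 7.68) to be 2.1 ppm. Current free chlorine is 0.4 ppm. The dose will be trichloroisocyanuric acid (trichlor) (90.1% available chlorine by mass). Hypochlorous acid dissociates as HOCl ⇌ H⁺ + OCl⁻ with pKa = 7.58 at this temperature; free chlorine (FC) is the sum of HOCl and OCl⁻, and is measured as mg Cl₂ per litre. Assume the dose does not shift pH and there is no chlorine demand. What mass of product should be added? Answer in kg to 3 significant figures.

1.09 kg

[OCl⁻]/[HOCl] = 10^(pH − pKa) = 10^(7.68 − 7.58) = 1.259; fraction as HOCl = 1/(1 + 1.259) = 0.4427.
Free chlorine required for 2.1 ppm HOCl: 2.1 / 0.4427 = 4.744 ppm.
FC to add: 4.744 − 0.4 = 4.344 mg/L as Cl₂.
Cl₂ equivalent: 4.344 mg/L × 226,000 L = 981.7 g.
Product at 90.1% available Cl: 981.7 / 0.901 = 1090 g.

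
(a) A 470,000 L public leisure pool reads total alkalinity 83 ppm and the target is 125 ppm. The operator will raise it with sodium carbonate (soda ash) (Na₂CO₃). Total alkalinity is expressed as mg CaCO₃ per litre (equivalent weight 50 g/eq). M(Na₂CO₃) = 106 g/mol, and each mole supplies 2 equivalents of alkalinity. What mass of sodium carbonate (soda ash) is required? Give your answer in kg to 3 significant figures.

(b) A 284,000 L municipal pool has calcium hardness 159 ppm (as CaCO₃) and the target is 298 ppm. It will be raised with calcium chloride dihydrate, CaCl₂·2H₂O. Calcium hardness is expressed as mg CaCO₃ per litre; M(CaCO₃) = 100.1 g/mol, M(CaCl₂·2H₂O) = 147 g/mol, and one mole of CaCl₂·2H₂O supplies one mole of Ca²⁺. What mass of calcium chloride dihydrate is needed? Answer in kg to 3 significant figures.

(a) Alkalinity to add: (125 − 83) = 42 mg/L as CaCO₃ × 470,000 L = 19,740 g as CaCO₃.
(a) Equivalents: 19,740 g ÷ 50 g/eq = 394.8 eq.
(a) Each mole of Na₂CO₃ supplies 2 eq, so 394.8 / 2 = 197.4 mol.
(a) Mass: 197.4 mol × 106 g/mol = 20,920 g.

(b) Hardness to add: (298 − 159) = 139 mg/L as CaCO₃ × 284,000 L = 39,480 g as CaCO₃.
(b) Moles of Ca²⁺ (1 mol Ca²⁺ ≡ 1 mol CaCO₃): 39,480 / 100.1 g/mol = 394.4 mol.
(b) Mass of CaCl₂·2H₂O: 394.4 × 147 = 57,970 g.

(a) 20.9 kg; (b) 58.0 kg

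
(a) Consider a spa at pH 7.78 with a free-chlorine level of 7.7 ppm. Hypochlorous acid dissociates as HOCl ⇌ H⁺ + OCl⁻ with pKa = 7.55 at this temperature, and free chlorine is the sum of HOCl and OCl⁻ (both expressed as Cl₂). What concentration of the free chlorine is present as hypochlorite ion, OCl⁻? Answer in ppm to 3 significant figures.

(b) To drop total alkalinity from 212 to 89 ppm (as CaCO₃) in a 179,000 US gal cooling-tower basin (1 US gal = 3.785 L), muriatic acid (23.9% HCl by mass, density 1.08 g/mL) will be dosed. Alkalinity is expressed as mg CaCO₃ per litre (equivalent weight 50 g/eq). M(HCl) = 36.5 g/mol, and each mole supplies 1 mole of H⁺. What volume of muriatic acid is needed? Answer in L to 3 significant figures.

(a) [OCl⁻]/[HOCl] = 10^(pH − pKa) = 10^(7.78 − 7.55) = 10^0.23 = 1.698.
(a) Fraction as HOCl = 1 / (1 + 1.698) = 0.3706.
(a) OCl⁻ = (1 − 0.3706) × 7.7 ppm = 4.846 ppm.

(b) Volume: 179,000 US gal × 3.785 L/gal = 677,515 L.
(b) Alkalinity to neutralize: (212 − 89) = 123 mg/L as CaCO₃ × 677,515 L = 83,330 g as CaCO₃.
(b) Equivalents of H⁺ required: 83,330 ÷ 50 g/eq = 1667 eq = 1667 mol HCl.
(b) Mass of HCl: 1667 × 36.5 = 60,830 g.
(b) Mass of 23.9% solution: 60,830 / 0.239 = 254,500 g.
(b) Volume: 254,500 g ÷ 1.08 g/mL = 235,700 mL.

(a) 4.85 ppm; (b) 236 L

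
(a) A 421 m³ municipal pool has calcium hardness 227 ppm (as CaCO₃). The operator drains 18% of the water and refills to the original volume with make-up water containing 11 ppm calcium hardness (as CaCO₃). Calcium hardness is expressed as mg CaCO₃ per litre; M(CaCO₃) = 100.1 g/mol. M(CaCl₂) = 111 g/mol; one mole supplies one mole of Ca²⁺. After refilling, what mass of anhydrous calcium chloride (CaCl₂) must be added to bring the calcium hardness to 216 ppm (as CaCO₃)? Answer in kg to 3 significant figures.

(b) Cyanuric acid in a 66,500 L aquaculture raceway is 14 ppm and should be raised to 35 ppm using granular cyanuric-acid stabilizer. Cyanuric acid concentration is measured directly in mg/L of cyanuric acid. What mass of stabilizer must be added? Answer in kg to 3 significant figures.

(a) 13.0 kg; (b) 1.40 kg

(a) Volume: 421 m³ = 421,000 L.
(a) After draining 18% and refilling: 227 × 0.82 + 11 × 0.18 = 188.12 ppm.
(a) Deficit to target: 216 − 188.12 = 27.88 mg/L.
(a) As CaCO₃: 27.88 mg/L × 421,000 L = 11,740 g; ÷ 100.1 = 117.3 mol Ca²⁺.
(a) Mass: 117.3 × 111 = 13,020 g.

(b) CYA to add: (35 − 14) = 21 mg/L × 66,500 L = 1396 g cyanuric acid.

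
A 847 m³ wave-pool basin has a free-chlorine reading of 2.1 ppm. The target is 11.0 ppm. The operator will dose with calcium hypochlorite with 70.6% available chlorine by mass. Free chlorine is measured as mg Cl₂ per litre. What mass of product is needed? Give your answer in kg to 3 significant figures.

10.7 kg

Volume: 847 m³ = 847,000 L.
Chlorine deficit: 11.0 − 2.1 = 8.9 ppm = 8.9 mg/L as Cl₂.
Cl₂ equivalent needed: 8.9 mg/L × 847,000 L = 7,538,000 mg = 7538 g.
Product at 70.6% available chlorine: 7538 / 0.706 = 10,680 g.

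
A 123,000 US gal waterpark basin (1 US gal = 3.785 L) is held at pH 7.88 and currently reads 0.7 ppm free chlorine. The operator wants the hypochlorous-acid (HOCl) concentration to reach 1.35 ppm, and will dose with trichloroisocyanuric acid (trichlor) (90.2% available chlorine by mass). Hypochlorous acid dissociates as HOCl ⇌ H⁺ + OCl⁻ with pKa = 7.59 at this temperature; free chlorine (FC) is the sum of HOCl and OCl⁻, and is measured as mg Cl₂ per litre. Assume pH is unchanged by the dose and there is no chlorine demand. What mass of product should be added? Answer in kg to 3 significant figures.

1.69 kg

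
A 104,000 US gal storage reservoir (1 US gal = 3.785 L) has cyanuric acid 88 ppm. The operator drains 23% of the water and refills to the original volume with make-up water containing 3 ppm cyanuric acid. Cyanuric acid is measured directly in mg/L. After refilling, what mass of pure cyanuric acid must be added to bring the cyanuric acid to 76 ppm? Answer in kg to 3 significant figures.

2.97 kg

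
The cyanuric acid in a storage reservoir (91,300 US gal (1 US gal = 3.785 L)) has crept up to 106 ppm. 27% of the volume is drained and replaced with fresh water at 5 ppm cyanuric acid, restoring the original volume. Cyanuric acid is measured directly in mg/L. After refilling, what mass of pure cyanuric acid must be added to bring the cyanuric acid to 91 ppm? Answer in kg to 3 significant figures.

4.24 kg

Volume: 91,300 US gal × 3.785 L/gal = 345,570 L.
After draining 27% and refilling: 106 × 0.73 + 5 × 0.27 = 78.73 ppm.
Deficit to target: 91 − 78.73 = 12.27 mg/L.
Mass: 12.27 mg/L × 345,570 L = 4240 g cyanuric acid.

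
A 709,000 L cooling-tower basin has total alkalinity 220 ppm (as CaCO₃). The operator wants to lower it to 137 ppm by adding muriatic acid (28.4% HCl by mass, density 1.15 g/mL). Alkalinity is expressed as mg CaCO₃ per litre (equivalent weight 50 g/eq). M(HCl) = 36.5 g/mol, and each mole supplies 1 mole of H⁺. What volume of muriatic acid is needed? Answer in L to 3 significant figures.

132 L

Alkalinity to neutralize: (220 − 137) = 83 mg/L as CaCO₃ × 709,000 L = 58,850 g as CaCO₃.
Equivalents of H⁺ required: 58,850 ÷ 50 g/eq = 1177 eq = 1177 mol HCl.
Mass of HCl: 1177 × 36.5 = 42,960 g.
Mass of 28.4% solution: 42,960 / 0.284 = 151,300 g.
Volume: 151,300 g ÷ 1.15 g/mL = 131,500 mL.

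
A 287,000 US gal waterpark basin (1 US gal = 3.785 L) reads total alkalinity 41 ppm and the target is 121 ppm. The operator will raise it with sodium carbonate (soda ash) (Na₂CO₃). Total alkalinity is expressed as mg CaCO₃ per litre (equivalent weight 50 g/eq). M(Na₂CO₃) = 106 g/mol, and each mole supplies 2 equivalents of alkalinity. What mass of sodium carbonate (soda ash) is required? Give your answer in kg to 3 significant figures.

Volume: 287,000 US gal × 3.785 L/gal = 1,086,295 L.
Alkalinity to add: (121 − 41) = 80 mg/L as CaCO₃ × 1,086,295 L = 86,900 g as CaCO₃.
Equivalents: 86,900 g ÷ 50 g/eq = 1738 eq.
Each mole of Na₂CO₃ supplies 2 eq, so 1738 / 2 = 869 mol.
Mass: 869 mol × 106 g/mol = 92,120 g.

92.1 kg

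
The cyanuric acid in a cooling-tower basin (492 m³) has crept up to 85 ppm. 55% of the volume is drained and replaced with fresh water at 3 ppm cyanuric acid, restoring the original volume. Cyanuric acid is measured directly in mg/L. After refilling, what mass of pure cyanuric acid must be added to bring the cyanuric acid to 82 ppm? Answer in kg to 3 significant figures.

Volume: 492 m³ = 492,000 L.
After draining 55% and refilling: 85 × 0.45 + 3 × 0.55 = 39.9 ppm.
Deficit to target: 82 − 39.9 = 42.1 mg/L.
Mass: 42.1 mg/L × 492,000 L = 20,710 g cyanuric acid.

20.7 kg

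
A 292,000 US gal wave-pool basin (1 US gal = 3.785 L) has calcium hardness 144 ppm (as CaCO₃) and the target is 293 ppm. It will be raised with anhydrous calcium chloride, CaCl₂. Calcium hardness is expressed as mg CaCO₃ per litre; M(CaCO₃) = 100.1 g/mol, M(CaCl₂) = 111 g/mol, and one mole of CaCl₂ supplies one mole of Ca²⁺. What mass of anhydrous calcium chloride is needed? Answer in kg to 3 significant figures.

183 kg

Volume: 292,000 US gal × 3.785 L/gal = 1,105,220 L.
Hardness to add: (293 − 144) = 149 mg/L as CaCO₃ × 1,105,220 L = 164,700 g as CaCO₃.
Moles of Ca²⁺ (1 mol Ca²⁺ ≡ 1 mol CaCO₃): 164,700 / 100.1 g/mol = 1645 mol.
Mass of CaCl₂: 1645 × 111 = 182,600 g.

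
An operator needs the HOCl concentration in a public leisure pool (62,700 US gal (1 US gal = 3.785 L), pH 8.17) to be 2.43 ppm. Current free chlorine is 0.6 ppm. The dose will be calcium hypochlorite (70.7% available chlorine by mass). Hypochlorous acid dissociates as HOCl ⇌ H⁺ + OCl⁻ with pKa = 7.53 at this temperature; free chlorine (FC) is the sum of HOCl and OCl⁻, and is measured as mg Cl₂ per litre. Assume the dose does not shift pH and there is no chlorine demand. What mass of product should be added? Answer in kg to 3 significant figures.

4.17 kg

Volume: 62,700 US gal × 3.785 L/gal = 237,320 L.
[OCl⁻]/[HOCl] = 10^(pH − pKa) = 10^(8.17 − 7.53) = 4.365; fraction as HOCl = 1/(1 + 4.365) = 0.1864.
Free chlorine required for 2.43 ppm HOCl: 2.43 / 0.1864 = 13.04 ppm.
FC to add: 13.04 − 0.6 = 12.44 mg/L as Cl₂.
Cl₂ equivalent: 12.44 mg/L × 237,320 L = 2952 g.
Product at 70.7% available Cl: 2952 / 0.707 = 4175 g.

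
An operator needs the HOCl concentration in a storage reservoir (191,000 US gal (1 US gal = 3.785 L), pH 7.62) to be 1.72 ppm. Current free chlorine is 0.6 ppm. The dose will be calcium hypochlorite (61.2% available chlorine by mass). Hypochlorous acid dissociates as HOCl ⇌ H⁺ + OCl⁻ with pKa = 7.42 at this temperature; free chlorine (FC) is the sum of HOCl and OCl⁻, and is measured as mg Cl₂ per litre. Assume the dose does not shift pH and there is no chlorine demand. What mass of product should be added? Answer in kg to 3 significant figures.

Volume: 191,000 US gal × 3.785 L/gal = 722,935 L.
[OCl⁻]/[HOCl] = 10^(pH − pKa) = 10^(7.62 − 7.42) = 1.585; fraction as HOCl = 1/(1 + 1.585) = 0.3869.
Free chlorine required for 1.72 ppm HOCl: 1.72 / 0.3869 = 4.446 ppm.
FC to add: 4.446 − 0.6 = 3.846 mg/L as Cl₂.
Cl₂ equivalent: 3.846 mg/L × 722,935 L = 2780 g.
Product at 61.2% available Cl: 2780 / 0.612 = 4543 g.

4.54 kg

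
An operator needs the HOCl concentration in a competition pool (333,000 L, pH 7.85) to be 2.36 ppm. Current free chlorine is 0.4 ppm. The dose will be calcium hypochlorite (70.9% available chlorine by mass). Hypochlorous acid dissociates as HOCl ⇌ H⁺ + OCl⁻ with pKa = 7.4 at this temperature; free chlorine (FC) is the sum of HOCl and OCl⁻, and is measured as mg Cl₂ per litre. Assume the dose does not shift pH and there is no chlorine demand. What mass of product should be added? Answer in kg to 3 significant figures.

[OCl⁻]/[HOCl] = 10^(pH − pKa) = 10^(7.85 − 7.4) = 2.818; fraction as HOCl = 1/(1 + 2.818) = 0.2619.
Free chlorine required for 2.36 ppm HOCl: 2.36 / 0.2619 = 9.011 ppm.
FC to add: 9.011 − 0.4 = 8.611 mg/L as Cl₂.
Cl₂ equivalent: 8.611 mg/L × 333,000 L = 2868 g.
Product at 70.9% available Cl: 2868 / 0.709 = 4045 g.

4.04 kg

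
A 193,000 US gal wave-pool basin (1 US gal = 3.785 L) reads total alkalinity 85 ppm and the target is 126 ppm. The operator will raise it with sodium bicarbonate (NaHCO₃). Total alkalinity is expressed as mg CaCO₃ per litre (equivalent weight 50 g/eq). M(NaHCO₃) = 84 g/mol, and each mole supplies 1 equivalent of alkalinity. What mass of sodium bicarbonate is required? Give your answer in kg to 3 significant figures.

50.3 kg

Volume: 193,000 US gal × 3.785 L/gal = 730,505 L.
Alkalinity to add: (126 − 85) = 41 mg/L as CaCO₃ × 730,505 L = 29,950 g as CaCO₃.
Equivalents: 29,950 g ÷ 50 g/eq = 599 eq.
NaHCO₃ supplies 1 eq per mole → 599 mol.
Mass: 599 mol × 84 g/mol = 50,320 g.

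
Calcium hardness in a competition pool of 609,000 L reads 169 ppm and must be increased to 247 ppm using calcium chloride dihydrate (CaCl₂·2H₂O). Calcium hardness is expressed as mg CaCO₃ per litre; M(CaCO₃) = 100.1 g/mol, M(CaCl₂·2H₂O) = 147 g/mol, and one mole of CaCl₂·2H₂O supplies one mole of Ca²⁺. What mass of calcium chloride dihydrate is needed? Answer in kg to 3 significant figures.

69.8 kg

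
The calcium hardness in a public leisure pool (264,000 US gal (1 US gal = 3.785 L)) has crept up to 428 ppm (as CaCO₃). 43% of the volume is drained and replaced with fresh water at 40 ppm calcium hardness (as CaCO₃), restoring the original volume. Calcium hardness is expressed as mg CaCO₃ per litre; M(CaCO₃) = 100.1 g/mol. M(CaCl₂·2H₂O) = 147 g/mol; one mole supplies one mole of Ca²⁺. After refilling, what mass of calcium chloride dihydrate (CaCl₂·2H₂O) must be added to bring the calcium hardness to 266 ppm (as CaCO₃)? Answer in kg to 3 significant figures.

Volume: 264,000 US gal × 3.785 L/gal = 999,240 L.
After draining 43% and refilling: 428 × 0.57 + 40 × 0.43 = 261.16 ppm.
Deficit to target: 266 − 261.16 = 4.84 mg/L.
As CaCO₃: 4.84 mg/L × 999,240 L = 4836 g; ÷ 100.1 = 48.31 mol Ca²⁺.
Mass: 48.31 × 147 = 7102 g.

7.10 kg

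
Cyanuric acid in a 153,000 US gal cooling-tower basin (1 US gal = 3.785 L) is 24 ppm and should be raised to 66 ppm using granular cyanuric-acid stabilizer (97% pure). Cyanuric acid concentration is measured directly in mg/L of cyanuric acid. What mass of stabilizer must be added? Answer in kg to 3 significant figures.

Volume: 153,000 US gal × 3.785 L/gal = 579,105 L.
CYA to add: (66 − 24) = 42 mg/L × 579,105 L = 24,320 g cyanuric acid.
At 97% purity: 24,320 / 0.97 = 25,070 g product.

25.1 kg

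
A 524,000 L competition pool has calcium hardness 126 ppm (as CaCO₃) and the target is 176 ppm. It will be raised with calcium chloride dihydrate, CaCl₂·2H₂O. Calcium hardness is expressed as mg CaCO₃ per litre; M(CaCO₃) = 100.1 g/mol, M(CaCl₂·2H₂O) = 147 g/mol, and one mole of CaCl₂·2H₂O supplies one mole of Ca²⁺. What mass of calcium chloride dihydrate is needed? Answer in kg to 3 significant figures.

38.5 kg

Hardness to add: (176 − 126) = 50 mg/L as CaCO₃ × 524,000 L = 26,200 g as CaCO₃.
Moles of Ca²⁺ (1 mol Ca²⁺ ≡ 1 mol CaCO₃): 26,200 / 100.1 g/mol = 261.7 mol.
Mass of CaCl₂·2H₂O: 261.7 × 147 = 38,480 g.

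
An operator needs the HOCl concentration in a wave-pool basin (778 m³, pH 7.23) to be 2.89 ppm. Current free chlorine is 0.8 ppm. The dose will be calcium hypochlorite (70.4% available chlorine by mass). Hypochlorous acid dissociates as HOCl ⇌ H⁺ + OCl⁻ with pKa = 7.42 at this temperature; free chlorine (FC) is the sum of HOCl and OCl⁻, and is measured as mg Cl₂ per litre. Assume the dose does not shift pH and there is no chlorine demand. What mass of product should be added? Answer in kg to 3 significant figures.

Volume: 778 m³ = 778,000 L.
[OCl⁻]/[HOCl] = 10^(pH − pKa) = 10^(7.23 − 7.42) = 0.6457; fraction as HOCl = 1/(1 + 0.6457) = 0.6077.
Free chlorine required for 2.89 ppm HOCl: 2.89 / 0.6077 = 4.756 ppm.
FC to add: 4.756 − 0.8 = 3.956 mg/L as Cl₂.
Cl₂ equivalent: 3.956 mg/L × 778,000 L = 3078 g.
Product at 70.4% available Cl: 3078 / 0.704 = 4372 g.

4.37 kg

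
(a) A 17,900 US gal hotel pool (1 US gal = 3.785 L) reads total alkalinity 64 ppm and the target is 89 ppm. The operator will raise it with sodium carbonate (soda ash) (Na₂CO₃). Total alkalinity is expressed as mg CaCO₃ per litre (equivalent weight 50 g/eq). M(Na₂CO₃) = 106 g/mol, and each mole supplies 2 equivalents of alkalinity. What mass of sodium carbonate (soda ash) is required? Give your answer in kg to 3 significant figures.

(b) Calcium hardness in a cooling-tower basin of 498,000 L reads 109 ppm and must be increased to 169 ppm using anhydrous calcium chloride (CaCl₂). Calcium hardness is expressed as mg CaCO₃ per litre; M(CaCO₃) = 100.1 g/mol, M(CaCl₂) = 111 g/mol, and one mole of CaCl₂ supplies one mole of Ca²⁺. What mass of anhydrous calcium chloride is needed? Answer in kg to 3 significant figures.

(a) Volume: 17,900 US gal × 3.785 L/gal = 67,752 L.
(a) Alkalinity to add: (89 − 64) = 25 mg/L as CaCO₃ × 67,752 L = 1694 g as CaCO₃.
(a) Equivalents: 1694 g ÷ 50 g/eq = 33.88 eq.
(a) Each mole of Na₂CO₃ supplies 2 eq, so 33.88 / 2 = 16.94 mol.
(a) Mass: 16.94 mol × 106 g/mol = 1795 g.

(b) Hardness to add: (169 − 109) = 60 mg/L as CaCO₃ × 498,000 L = 29,880 g as CaCO₃.
(b) Moles of Ca²⁺ (1 mol Ca²⁺ ≡ 1 mol CaCO₃): 29,880 / 100.1 g/mol = 298.5 mol.
(b) Mass of CaCl₂: 298.5 × 111 = 33,130 g.

(a) 1.80 kg; (b) 33.1 kg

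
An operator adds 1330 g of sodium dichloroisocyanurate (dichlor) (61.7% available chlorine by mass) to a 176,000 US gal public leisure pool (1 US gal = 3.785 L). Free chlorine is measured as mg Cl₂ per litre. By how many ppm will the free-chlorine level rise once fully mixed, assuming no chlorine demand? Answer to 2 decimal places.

1.23 ppm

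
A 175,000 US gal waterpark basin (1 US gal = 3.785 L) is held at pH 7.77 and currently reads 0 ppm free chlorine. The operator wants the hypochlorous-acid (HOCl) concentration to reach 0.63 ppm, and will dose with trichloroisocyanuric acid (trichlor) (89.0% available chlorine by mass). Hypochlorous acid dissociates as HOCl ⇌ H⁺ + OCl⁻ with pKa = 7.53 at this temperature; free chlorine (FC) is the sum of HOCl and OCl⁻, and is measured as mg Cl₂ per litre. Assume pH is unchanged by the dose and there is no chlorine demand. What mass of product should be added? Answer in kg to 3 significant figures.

Volume: 175,000 US gal × 3.785 L/gal = 662,375 L.
[OCl⁻]/[HOCl] = 10^(pH − pKa) = 10^(7.77 − 7.53) = 1.738; fraction as HOCl = 1/(1 + 1.738) = 0.3653.
Free chlorine required for 0.63 ppm HOCl: 0.63 / 0.3653 = 1.725 ppm.
FC to add: 1.725 − 0 = 1.725 mg/L as Cl₂.
Cl₂ equivalent: 1.725 mg/L × 662,375 L = 1142 g.
Product at 89.0% available Cl: 1142 / 0.89 = 1284 g.

1.28 kg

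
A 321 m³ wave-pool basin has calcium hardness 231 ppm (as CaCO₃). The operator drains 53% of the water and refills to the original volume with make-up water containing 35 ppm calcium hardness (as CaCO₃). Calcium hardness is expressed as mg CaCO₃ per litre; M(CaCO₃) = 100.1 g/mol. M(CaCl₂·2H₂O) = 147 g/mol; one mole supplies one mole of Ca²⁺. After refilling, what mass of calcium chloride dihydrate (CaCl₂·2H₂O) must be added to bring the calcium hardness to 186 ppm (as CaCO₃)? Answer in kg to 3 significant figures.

Volume: 321 m³ = 321,000 L.
After draining 53% and refilling: 231 × 0.47 + 35 × 0.53 = 127.12 ppm.
Deficit to target: 186 − 127.12 = 58.88 mg/L.
As CaCO₃: 58.88 mg/L × 321,000 L = 18,900 g; ÷ 100.1 = 188.8 mol Ca²⁺.
Mass: 188.8 × 147 = 27,760 g.

27.8 kg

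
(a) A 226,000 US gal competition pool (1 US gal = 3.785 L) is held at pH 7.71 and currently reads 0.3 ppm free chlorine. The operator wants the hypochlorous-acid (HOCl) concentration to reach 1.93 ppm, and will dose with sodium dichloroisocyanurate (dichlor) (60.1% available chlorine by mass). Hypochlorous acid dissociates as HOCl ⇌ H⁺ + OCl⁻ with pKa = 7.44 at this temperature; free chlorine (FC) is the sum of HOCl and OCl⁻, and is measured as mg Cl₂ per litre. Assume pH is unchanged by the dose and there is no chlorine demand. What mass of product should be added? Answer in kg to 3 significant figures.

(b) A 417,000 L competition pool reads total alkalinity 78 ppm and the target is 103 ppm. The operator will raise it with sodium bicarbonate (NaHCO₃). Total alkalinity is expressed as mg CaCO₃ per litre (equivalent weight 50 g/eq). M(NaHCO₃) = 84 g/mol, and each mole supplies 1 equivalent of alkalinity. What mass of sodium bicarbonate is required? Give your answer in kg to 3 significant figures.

(a) Volume: 226,000 US gal × 3.785 L/gal = 855,410 L.
(a) [OCl⁻]/[HOCl] = 10^(pH − pKa) = 10^(7.71 − 7.44) = 1.862; fraction as HOCl = 1/(1 + 1.862) = 0.3494.
(a) Free chlorine required for 1.93 ppm HOCl: 1.93 / 0.3494 = 5.524 ppm.
(a) FC to add: 5.524 − 0.3 = 5.224 mg/L as Cl₂.
(a) Cl₂ equivalent: 5.224 mg/L × 855,410 L = 4469 g.
(a) Product at 60.1% available Cl: 4469 / 0.601 = 7435 g.

(b) Alkalinity to add: (103 − 78) = 25 mg/L as CaCO₃ × 417,000 L = 10,420 g as CaCO₃.
(b) Equivalents: 10,420 g ÷ 50 g/eq = 208.5 eq.
(b) NaHCO₃ supplies 1 eq per mole → 208.5 mol.
(b) Mass: 208.5 mol × 84 g/mol = 17,510 g.

(a) 7.44 kg; (b) 17.5 kg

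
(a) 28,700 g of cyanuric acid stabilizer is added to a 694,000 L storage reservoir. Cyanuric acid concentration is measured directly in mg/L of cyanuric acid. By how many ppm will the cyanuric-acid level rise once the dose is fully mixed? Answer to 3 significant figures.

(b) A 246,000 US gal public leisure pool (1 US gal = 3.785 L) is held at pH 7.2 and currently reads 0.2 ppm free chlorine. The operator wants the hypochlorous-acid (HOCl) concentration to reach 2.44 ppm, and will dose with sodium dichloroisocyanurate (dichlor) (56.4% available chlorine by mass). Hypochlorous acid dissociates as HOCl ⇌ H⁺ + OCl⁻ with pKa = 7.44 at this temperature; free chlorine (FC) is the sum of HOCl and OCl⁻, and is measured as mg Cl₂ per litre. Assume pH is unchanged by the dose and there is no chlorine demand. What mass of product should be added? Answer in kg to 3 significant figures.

(a) Rise: 28,700 g / 694,000 L × 1000 = 41.35 mg/L.

(b) Volume: 246,000 US gal × 3.785 L/gal = 931,110 L.
(b) [OCl⁻]/[HOCl] = 10^(pH − pKa) = 10^(7.2 − 7.44) = 0.5754; fraction as HOCl = 1/(1 + 0.5754) = 0.6347.
(b) Free chlorine required for 2.44 ppm HOCl: 2.44 / 0.6347 = 3.844 ppm.
(b) FC to add: 3.844 − 0.2 = 3.644 mg/L as Cl₂.
(b) Cl₂ equivalent: 3.644 mg/L × 931,110 L = 3393 g.
(b) Product at 56.4% available Cl: 3393 / 0.564 = 6016 g.

(a) 41.4 ppm; (b) 6.02 kg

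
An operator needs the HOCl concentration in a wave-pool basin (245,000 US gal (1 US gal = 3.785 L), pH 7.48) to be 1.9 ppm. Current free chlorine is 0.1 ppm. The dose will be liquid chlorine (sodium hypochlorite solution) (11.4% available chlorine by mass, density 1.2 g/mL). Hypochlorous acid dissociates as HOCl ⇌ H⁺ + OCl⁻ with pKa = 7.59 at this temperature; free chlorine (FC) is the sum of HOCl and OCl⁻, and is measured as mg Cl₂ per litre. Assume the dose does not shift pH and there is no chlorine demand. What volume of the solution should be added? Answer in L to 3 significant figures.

22.2 L

Volume: 245,000 US gal × 3.785 L/gal = 927,325 L.
[OCl⁻]/[HOCl] = 10^(pH − pKa) = 10^(7.48 − 7.59) = 0.7762; fraction as HOCl = 1/(1 + 0.7762) = 0.563.
Free chlorine required for 1.9 ppm HOCl: 1.9 / 0.563 = 3.375 ppm.
FC to add: 3.375 − 0.1 = 3.275 mg/L as Cl₂.
Cl₂ equivalent: 3.275 mg/L × 927,325 L = 3037 g.
Product at 11.4% available Cl: 3037 / 0.114 = 26,640 g.
Volume: 26,640 g ÷ 1.2 g/mL = 22,200 mL.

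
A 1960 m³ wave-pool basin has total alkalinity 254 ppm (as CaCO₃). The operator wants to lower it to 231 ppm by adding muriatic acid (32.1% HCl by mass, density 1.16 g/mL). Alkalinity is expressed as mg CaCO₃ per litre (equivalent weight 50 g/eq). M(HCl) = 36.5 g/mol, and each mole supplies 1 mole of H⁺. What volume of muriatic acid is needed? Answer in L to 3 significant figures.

88.4 L

Volume: 1960 m³ = 1,960,000 L.
Alkalinity to neutralize: (254 − 231) = 23 mg/L as CaCO₃ × 1,960,000 L = 45,080 g as CaCO₃.
Equivalents of H⁺ required: 45,080 ÷ 50 g/eq = 901.6 eq = 901.6 mol HCl.
Mass of HCl: 901.6 × 36.5 = 32,910 g.
Mass of 32.1% solution: 32,910 / 0.321 = 102,500 g.
Volume: 102,500 g ÷ 1.16 g/mL = 88,380 mL.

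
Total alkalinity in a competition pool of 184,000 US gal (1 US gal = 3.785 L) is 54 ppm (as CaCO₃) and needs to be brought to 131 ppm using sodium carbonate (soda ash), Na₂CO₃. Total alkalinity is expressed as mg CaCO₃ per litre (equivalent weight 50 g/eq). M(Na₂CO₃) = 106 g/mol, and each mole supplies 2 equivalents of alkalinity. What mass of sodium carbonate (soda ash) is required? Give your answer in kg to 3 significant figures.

Volume: 184,000 US gal × 3.785 L/gal = 696,440 L.
Alkalinity to add: (131 − 54) = 77 mg/L as CaCO₃ × 696,440 L = 53,630 g as CaCO₃.
Equivalents: 53,630 g ÷ 50 g/eq = 1073 eq.
Each mole of Na₂CO₃ supplies 2 eq, so 1073 / 2 = 536.3 mol.
Mass: 536.3 mol × 106 g/mol = 56,840 g.

56.8 kg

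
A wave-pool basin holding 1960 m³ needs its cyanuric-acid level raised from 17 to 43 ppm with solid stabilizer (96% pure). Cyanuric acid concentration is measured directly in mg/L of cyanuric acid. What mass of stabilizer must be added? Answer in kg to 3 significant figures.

53.1 kg

Volume: 1960 m³ = 1,960,000 L.
CYA to add: (43 − 17) = 26 mg/L × 1,960,000 L = 50,960 g cyanuric acid.
At 96% purity: 50,960 / 0.96 = 53,080 g product.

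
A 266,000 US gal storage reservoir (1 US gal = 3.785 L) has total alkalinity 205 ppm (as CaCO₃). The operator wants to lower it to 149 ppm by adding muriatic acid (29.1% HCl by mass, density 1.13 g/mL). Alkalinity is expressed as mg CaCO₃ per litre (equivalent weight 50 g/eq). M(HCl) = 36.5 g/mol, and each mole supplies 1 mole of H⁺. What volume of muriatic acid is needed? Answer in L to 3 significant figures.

125 L

Volume: 266,000 US gal × 3.785 L/gal = 1,006,810 L.
Alkalinity to neutralize: (205 − 149) = 56 mg/L as CaCO₃ × 1,006,810 L = 56,380 g as CaCO₃.
Equivalents of H⁺ required: 56,380 ÷ 50 g/eq = 1128 eq = 1128 mol HCl.
Mass of HCl: 1128 × 36.5 = 41,160 g.
Mass of 29.1% solution: 41,160 / 0.291 = 141,400 g.
Volume: 141,400 g ÷ 1.13 g/mL = 125,200 mL.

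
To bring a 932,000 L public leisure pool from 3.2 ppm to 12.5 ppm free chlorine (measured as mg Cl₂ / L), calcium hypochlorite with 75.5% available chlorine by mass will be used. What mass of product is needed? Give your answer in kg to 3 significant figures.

11.5 kg

Chlorine deficit: 12.5 − 3.2 = 9.3 ppm = 9.3 mg/L as Cl₂.
Cl₂ equivalent needed: 9.3 mg/L × 932,000 L = 8,668,000 mg = 8668 g.
Product at 75.5% available chlorine: 8668 / 0.755 = 11,480 g.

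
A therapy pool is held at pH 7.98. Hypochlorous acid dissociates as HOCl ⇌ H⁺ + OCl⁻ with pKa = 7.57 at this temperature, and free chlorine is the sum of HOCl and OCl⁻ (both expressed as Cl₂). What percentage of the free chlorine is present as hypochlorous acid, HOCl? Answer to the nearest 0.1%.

[OCl⁻]/[HOCl] = 10^(pH − pKa) = 10^(7.98 − 7.57) = 10^0.41 = 2.57.
Fraction as HOCl = 1 / (1 + 2.57) = 0.2801.

28.0%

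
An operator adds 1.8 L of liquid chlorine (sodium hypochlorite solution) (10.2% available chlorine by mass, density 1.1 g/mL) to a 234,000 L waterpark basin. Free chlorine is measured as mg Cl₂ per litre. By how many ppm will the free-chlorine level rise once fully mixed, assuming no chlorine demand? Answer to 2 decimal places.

Mass of solution: 1.8 L × 1000 mL/L × 1.1 g/mL = 1980 g.
Available chlorine delivered: 1980 g × 0.102 = 202 g as Cl₂.
Concentration rise: 202 g / 234,000 L = 0.8631 mg/L = 0.86 ppm.

0.86 ppm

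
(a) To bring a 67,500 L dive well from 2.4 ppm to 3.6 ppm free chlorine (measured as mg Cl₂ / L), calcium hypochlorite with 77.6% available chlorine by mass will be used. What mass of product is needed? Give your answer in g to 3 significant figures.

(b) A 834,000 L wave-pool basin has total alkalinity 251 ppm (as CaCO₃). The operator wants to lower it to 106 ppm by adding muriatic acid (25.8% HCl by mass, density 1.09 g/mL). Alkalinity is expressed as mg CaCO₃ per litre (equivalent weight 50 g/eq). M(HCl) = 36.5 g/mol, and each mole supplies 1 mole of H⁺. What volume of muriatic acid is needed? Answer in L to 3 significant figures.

(a) 104 g; (b) 314 L

(a) Chlorine deficit: 3.6 − 2.4 = 1.2 ppm = 1.2 mg/L as Cl₂.
(a) Cl₂ equivalent needed: 1.2 mg/L × 67,500 L = 81,000 mg = 81 g.
(a) Product at 77.6% available chlorine: 81 / 0.776 = 104.4 g.

(b) Alkalinity to neutralize: (251 − 106) = 145 mg/L as CaCO₃ × 834,000 L = 120,900 g as CaCO₃.
(b) Equivalents of H⁺ required: 120,900 ÷ 50 g/eq = 2419 eq = 2419 mol HCl.
(b) Mass of HCl: 2419 × 36.5 = 88,280 g.
(b) Mass of 25.8% solution: 88,280 / 0.258 = 342,200 g.
(b) Volume: 342,200 g ÷ 1.09 g/mL = 313,900 mL.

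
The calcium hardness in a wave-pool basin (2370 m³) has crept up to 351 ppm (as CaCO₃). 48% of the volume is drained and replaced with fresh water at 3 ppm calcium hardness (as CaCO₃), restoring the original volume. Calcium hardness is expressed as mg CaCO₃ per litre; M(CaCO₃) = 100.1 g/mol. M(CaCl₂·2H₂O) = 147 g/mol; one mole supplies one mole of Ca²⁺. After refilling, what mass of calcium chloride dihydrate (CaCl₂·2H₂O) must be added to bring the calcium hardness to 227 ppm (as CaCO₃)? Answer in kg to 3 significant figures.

150 kg

Volume: 2370 m³ = 2,370,000 L.
After draining 48% and refilling: 351 × 0.52 + 3 × 0.48 = 183.96 ppm.
Deficit to target: 227 − 183.96 = 43.04 mg/L.
As CaCO₃: 43.04 mg/L × 2,370,000 L = 102,000 g; ÷ 100.1 = 1019 mol Ca²⁺.
Mass: 1019 × 147 = 149,800 g.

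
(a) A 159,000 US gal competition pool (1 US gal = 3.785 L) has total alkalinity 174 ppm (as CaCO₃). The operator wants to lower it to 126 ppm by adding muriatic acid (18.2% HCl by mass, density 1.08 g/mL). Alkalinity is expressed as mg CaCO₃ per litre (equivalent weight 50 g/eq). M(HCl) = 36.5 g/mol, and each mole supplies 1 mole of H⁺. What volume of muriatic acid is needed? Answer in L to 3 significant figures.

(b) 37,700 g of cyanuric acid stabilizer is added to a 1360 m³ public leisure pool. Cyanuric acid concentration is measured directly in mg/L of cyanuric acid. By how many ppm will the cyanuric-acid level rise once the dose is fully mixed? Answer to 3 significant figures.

(a) 107 L; (b) 27.7 ppm

(a) Volume: 159,000 US gal × 3.785 L/gal = 601,815 L.
(a) Alkalinity to neutralize: (174 − 126) = 48 mg/L as CaCO₃ × 601,815 L = 28,890 g as CaCO₃.
(a) Equivalents of H⁺ required: 28,890 ÷ 50 g/eq = 577.7 eq = 577.7 mol HCl.
(a) Mass of HCl: 577.7 × 36.5 = 21,090 g.
(a) Mass of 18.2% solution: 21,090 / 0.182 = 115,900 g.
(a) Volume: 115,900 g ÷ 1.08 g/mL = 107,300 mL.

(b) Volume: 1360 m³ = 1,360,000 L.
(b) Rise: 37,700 g / 1,360,000 L × 1000 = 27.72 mg/L.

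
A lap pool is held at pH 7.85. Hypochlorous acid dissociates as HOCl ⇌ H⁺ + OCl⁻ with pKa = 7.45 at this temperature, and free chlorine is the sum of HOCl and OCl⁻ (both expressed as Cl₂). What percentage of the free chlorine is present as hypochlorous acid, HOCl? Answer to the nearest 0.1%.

[OCl⁻]/[HOCl] = 10^(pH − pKa) = 10^(7.85 − 7.45) = 10^0.40 = 2.512.
Fraction as HOCl = 1 / (1 + 2.512) = 0.2847.

28.5%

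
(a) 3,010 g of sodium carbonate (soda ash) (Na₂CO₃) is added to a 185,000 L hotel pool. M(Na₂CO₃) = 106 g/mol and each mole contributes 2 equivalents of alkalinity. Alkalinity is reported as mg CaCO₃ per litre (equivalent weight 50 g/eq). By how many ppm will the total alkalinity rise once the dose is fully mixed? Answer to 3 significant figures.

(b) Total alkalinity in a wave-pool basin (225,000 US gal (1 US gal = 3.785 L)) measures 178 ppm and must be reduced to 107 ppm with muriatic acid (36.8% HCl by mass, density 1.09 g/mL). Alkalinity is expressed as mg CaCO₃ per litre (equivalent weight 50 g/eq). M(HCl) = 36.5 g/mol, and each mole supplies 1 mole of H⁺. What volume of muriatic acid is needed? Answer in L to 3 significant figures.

(a) Moles of Na₂CO₃: 3,010 g ÷ 106 g/mol = 28.4 mol → 56.79 eq of alkalinity.
(a) As CaCO₃: 56.79 eq × 50 g/eq = 2840 g.
(a) Rise: 2840 g / 185,000 L × 1000 = 15.35 mg/L.

(b) Volume: 225,000 US gal × 3.785 L/gal = 851,625 L.
(b) Alkalinity to neutralize: (178 − 107) = 71 mg/L as CaCO₃ × 851,625 L = 60,470 g as CaCO₃.
(b) Equivalents of H⁺ required: 60,470 ÷ 50 g/eq = 1209 eq = 1209 mol HCl.
(b) Mass of HCl: 1209 × 36.5 = 44,140 g.
(b) Mass of 36.8% solution: 44,140 / 0.368 = 119,900 g.
(b) Volume: 119,900 g ÷ 1.09 g/mL = 110,000 mL.

(a) 15.3 ppm; (b) 110 L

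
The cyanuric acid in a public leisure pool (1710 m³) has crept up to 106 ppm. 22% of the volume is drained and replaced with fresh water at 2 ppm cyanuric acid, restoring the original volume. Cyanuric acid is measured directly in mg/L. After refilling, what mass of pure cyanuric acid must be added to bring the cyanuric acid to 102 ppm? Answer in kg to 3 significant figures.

32.3 kg

Volume: 1710 m³ = 1,710,000 L.
After draining 22% and refilling: 106 × 0.78 + 2 × 0.22 = 83.12 ppm.
Deficit to target: 102 − 83.12 = 18.88 mg/L.
Mass: 18.88 mg/L × 1,710,000 L = 32,280 g cyanuric acid.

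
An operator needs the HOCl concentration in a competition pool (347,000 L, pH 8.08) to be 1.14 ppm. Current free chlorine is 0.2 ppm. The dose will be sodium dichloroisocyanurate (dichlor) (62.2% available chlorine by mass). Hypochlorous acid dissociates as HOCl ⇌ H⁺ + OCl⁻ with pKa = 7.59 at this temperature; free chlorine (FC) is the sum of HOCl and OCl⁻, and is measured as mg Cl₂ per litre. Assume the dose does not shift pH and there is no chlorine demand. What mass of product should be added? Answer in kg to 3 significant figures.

2.49 kg

[OCl⁻]/[HOCl] = 10^(pH − pKa) = 10^(8.08 − 7.59) = 3.09; fraction as HOCl = 1/(1 + 3.09) = 0.2445.
Free chlorine required for 1.14 ppm HOCl: 1.14 / 0.2445 = 4.663 ppm.
FC to add: 4.663 − 0.2 = 4.463 mg/L as Cl₂.
Cl₂ equivalent: 4.463 mg/L × 347,000 L = 1549 g.
Product at 62.2% available Cl: 1549 / 0.622 = 2490 g.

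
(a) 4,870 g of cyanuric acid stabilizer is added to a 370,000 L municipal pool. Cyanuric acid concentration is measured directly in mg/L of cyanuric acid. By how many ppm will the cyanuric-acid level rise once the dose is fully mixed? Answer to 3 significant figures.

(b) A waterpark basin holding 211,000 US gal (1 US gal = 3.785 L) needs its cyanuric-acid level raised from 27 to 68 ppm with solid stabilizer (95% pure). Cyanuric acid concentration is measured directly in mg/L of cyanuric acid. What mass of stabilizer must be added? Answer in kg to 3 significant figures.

(a) Rise: 4,870 g / 370,000 L × 1000 = 13.16 mg/L.

(b) Volume: 211,000 US gal × 3.785 L/gal = 798,635 L.
(b) CYA to add: (68 − 27) = 41 mg/L × 798,635 L = 32,740 g cyanuric acid.
(b) At 95% purity: 32,740 / 0.95 = 34,470 g product.

(a) 13.2 ppm; (b) 34.5 kg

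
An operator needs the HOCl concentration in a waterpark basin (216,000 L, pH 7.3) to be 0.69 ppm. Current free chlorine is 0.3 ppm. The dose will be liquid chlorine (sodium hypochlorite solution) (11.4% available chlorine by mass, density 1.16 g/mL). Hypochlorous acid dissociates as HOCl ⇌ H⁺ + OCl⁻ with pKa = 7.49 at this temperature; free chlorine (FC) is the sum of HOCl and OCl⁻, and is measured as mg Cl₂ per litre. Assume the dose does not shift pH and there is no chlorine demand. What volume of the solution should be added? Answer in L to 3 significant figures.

1.36 L

[OCl⁻]/[HOCl] = 10^(pH − pKa) = 10^(7.3 − 7.49) = 0.6457; fraction as HOCl = 1/(1 + 0.6457) = 0.6077.
Free chlorine required for 0.69 ppm HOCl: 0.69 / 0.6077 = 1.136 ppm.
FC to add: 1.136 − 0.3 = 0.8355 mg/L as Cl₂.
Cl₂ equivalent: 0.8355 mg/L × 216,000 L = 180.5 g.
Product at 11.4% available Cl: 180.5 / 0.114 = 1583 g.
Volume: 1583 g ÷ 1.16 g/mL = 1365 mL.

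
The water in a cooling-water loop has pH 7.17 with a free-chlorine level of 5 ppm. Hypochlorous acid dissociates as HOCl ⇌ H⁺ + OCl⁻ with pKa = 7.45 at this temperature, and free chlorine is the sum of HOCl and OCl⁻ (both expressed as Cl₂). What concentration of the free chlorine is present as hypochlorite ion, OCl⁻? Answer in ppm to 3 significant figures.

[OCl⁻]/[HOCl] = 10^(pH − pKa) = 10^(7.17 − 7.45) = 10^-0.28 = 0.5248.
Fraction as HOCl = 1 / (1 + 0.5248) = 0.6558.
OCl⁻ = (1 − 0.6558) × 5 ppm = 1.721 ppm.

1.72 ppm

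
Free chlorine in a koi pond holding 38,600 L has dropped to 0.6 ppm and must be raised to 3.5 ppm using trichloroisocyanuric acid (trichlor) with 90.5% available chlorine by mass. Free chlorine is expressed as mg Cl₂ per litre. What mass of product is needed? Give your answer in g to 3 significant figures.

124 g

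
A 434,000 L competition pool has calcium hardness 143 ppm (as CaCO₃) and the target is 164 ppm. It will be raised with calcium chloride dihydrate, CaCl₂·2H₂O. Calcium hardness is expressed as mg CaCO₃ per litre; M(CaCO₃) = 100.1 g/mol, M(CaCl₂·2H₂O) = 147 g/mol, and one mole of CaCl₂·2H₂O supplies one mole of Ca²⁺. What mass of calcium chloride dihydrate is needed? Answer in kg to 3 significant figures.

13.4 kg

Hardness to add: (164 − 143) = 21 mg/L as CaCO₃ × 434,000 L = 9114 g as CaCO₃.
Moles of Ca²⁺ (1 mol Ca²⁺ ≡ 1 mol CaCO₃): 9114 / 100.1 g/mol = 91.05 mol.
Mass of CaCl₂·2H₂O: 91.05 × 147 = 13,380 g.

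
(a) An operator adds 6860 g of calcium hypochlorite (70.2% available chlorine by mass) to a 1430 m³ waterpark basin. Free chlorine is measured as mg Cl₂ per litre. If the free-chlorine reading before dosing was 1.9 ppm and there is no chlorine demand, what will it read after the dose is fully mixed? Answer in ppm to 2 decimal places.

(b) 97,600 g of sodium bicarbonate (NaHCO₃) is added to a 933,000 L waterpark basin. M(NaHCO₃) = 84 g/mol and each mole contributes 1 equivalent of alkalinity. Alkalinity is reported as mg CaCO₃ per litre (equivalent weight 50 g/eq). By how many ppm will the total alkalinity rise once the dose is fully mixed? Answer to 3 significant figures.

(a) 5.27 ppm; (b) 62.3 ppm

(a) Volume: 1430 m³ = 1,430,000 L.
(a) Available chlorine delivered: 6860 g × 0.702 = 4816 g as Cl₂.
(a) Concentration rise: 4816 g / 1,430,000 L = 3.368 mg/L = 3.37 ppm.
(a) Final FC: 1.9 + 3.37 = 5.27 ppm.

(b) Moles of NaHCO₃: 97,600 g ÷ 84 g/mol = 1162 mol → 1162 eq of alkalinity.
(b) As CaCO₃: 1162 eq × 50 g/eq = 58,100 g.
(b) Rise: 58,100 g / 933,000 L × 1000 = 62.27 mg/L.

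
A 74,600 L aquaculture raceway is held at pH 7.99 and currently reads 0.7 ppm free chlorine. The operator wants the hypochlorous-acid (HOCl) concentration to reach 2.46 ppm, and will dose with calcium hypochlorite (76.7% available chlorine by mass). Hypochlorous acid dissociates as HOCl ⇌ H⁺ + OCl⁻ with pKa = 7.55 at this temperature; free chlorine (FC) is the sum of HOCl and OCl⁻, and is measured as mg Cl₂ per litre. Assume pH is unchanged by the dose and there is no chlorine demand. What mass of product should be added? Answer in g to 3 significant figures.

830 g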